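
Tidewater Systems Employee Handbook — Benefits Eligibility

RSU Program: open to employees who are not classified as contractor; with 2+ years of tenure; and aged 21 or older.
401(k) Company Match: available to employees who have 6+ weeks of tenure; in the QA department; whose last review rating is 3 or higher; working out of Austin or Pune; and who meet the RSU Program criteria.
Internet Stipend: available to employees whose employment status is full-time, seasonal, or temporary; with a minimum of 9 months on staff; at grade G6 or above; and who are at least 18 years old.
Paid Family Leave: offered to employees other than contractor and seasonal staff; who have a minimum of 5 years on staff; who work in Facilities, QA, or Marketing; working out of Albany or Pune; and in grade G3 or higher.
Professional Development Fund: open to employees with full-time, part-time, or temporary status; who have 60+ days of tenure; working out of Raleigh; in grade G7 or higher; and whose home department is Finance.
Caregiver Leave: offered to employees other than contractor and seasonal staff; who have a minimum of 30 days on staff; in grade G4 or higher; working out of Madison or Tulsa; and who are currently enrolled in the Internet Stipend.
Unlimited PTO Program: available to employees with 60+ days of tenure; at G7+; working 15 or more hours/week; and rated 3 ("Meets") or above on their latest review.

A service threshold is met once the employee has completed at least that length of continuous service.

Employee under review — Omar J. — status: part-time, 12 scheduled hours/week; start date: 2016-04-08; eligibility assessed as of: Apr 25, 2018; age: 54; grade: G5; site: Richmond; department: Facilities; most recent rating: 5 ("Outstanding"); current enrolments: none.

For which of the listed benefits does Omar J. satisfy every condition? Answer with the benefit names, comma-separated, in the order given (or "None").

Service from 2016-04-08 to Apr 25, 2018: 747 days.
RSU Program — status part-time ✓ (not excluded); service 747 days ≥ 2 years (≈730 days) ✓; age 54 ≥ 21 ✓ → eligible.
401(k) Company Match — service 747 days ≥ 6 weeks (≈42 days) ✓; dept Facilities ✗ → not eligible.
Internet Stipend — status part-time ✗ (requires full-time, seasonal, or temporary) → not eligible.
Paid Family Leave — status part-time ✓ (not excluded); service 747 days < 5 years (≈1825 days) ✗ → not eligible.
Professional Development Fund — status part-time ✓; service 747 days ≥ 60 days ✓; site Richmond ✗ (not Raleigh) → not eligible.
Caregiver Leave — status part-time ✓ (not excluded); service 747 days ≥ 30 days ✓; grade G5 ≥ G4 ✓; site Richmond ✗ (not Madison or Tulsa) → not eligible.
Unlimited PTO Program — service 747 days ≥ 60 days ✓; grade G5 < G7 ✗ → not eligible.

RSU Program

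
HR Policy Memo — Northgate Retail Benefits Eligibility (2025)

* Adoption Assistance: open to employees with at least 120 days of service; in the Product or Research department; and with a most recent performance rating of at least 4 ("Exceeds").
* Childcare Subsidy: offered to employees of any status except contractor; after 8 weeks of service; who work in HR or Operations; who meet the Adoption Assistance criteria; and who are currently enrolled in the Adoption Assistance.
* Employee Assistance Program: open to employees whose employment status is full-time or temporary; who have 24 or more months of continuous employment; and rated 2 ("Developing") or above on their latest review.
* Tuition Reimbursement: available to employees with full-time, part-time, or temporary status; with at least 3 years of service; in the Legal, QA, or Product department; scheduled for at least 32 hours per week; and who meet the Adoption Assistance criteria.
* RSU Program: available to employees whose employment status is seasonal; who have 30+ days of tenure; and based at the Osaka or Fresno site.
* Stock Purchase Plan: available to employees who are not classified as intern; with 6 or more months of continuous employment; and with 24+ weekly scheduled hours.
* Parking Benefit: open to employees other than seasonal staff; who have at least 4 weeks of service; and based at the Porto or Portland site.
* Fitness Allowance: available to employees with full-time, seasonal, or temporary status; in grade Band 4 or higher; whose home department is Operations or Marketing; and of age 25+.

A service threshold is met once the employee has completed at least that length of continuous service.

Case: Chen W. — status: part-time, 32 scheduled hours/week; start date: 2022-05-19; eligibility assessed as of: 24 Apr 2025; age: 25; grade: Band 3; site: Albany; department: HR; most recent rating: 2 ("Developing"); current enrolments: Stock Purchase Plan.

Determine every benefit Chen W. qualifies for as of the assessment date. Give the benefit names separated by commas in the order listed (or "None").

Stock Purchase Plan

Service from 2022-05-19 to 24 Apr 2025: 1071 days.
Adoption Assistance — service 1071 days ≥ 120 days ✓; dept HR ✗ → not eligible.
Childcare Subsidy — status part-time ✓ (not excluded); service 1071 days ≥ 8 weeks (≈56 days) ✓; dept HR ✓; not eligible for Adoption Assistance ✗ → not eligible.
Employee Assistance Program — status part-time ✗ (requires full-time or temporary) → not eligible.
Tuition Reimbursement — status part-time ✓; service 1071 days < 3 years (≈1095 days) ✗ → not eligible.
RSU Program — status part-time ✗ (requires seasonal) → not eligible.
Stock Purchase Plan — status part-time ✓ (not excluded); service 1071 days ≥ 6 months (≈180 days) ✓; 32 hrs/wk ≥ 24 ✓ → eligible.
Parking Benefit — status part-time ✓ (not excluded); service 1071 days ≥ 4 weeks (≈28 days) ✓; site Albany ✗ (not Porto or Portland) → not eligible.
Fitness Allowance — status part-time ✗ (requires full-time, seasonal, or temporary) → not eligible.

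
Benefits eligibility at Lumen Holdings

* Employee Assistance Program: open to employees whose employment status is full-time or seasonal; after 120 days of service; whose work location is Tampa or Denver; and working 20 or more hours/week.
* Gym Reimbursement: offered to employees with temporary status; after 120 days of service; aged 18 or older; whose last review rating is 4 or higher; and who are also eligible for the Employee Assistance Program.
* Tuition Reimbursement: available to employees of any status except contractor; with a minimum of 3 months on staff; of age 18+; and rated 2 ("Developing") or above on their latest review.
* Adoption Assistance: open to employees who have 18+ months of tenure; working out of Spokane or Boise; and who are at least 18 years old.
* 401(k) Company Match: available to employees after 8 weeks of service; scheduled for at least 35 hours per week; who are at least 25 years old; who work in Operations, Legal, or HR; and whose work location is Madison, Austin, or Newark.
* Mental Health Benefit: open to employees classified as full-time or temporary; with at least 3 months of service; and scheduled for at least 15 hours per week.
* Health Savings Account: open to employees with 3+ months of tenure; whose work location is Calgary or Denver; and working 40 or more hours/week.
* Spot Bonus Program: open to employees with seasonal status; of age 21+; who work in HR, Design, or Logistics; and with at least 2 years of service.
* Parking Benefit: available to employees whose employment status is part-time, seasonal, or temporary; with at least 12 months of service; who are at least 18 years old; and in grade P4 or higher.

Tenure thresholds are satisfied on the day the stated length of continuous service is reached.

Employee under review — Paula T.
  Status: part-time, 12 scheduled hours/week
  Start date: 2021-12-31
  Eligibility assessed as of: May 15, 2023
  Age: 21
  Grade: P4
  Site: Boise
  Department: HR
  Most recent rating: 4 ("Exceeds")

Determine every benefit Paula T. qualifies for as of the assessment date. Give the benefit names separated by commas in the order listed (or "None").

Tuition Reimbursement, Parking Benefit

Service from 2021-12-31 to May 15, 2023: 500 days.
Employee Assistance Program — status part-time ✗ (requires full-time or seasonal) → not eligible.
Gym Reimbursement — status part-time ✗ (requires temporary) → not eligible.
Tuition Reimbursement — status part-time ✓ (not excluded); service 500 days ≥ 3 months (≈90 days) ✓; age 21 ≥ 18 ✓; rating 4 ≥ 2 ✓ → eligible.
Adoption Assistance — service 500 days < 18 months (≈540 days) ✗ → not eligible.
401(k) Company Match — service 500 days ≥ 8 weeks (≈56 days) ✓; 12 hrs/wk < 35 ✗ → not eligible.
Mental Health Benefit — status part-time ✗ (requires full-time or temporary) → not eligible.
Health Savings Account — service 500 days ≥ 3 months (≈90 days) ✓; site Boise ✗ (not Calgary or Denver) → not eligible.
Spot Bonus Program — status part-time ✗ (requires seasonal) → not eligible.
Parking Benefit — status part-time ✓; service 500 days ≥ 12 months (≈360 days) ✓; age 21 ≥ 18 ✓; grade P4 ≥ P4 ✓ → eligible.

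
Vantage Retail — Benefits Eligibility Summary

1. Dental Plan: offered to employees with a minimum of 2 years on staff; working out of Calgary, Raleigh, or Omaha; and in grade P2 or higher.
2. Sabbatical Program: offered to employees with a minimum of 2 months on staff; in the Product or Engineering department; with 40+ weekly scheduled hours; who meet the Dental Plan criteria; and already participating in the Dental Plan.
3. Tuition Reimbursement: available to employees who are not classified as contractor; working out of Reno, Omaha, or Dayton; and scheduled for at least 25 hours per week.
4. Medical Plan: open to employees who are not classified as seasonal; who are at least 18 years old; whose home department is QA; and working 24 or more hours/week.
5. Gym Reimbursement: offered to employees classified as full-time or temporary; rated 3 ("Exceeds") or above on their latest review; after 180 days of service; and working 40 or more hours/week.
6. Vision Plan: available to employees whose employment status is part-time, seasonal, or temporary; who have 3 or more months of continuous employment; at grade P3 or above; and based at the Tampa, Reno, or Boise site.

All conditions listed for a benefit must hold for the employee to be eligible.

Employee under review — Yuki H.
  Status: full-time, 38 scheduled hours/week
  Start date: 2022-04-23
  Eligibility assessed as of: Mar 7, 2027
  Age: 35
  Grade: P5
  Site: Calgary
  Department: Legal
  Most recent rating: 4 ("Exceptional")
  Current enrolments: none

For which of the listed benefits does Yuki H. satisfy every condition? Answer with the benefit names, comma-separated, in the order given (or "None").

Service from 2022-04-23 to Mar 7, 2027: 1779 days.
Dental Plan — service 1779 days ≥ 2 years (≈730 days) ✓; site Calgary ✓; grade P5 ≥ P2 ✓ → eligible.
Sabbatical Program — service 1779 days ≥ 2 months (≈60 days) ✓; dept Legal ✗ → not eligible.
Tuition Reimbursement — status full-time ✓ (not excluded); site Calgary ✗ (not Reno, Omaha, or Dayton) → not eligible.
Medical Plan — status full-time ✓ (not excluded); age 35 ≥ 18 ✓; dept Legal ✗ → not eligible.
Gym Reimbursement — status full-time ✓; rating 4 ≥ 3 ✓; service 1779 days ≥ 180 days ✓; 38 hrs/wk < 40 ✗ → not eligible.
Vision Plan — status full-time ✗ (requires part-time, seasonal, or temporary) → not eligible.

Dental Plan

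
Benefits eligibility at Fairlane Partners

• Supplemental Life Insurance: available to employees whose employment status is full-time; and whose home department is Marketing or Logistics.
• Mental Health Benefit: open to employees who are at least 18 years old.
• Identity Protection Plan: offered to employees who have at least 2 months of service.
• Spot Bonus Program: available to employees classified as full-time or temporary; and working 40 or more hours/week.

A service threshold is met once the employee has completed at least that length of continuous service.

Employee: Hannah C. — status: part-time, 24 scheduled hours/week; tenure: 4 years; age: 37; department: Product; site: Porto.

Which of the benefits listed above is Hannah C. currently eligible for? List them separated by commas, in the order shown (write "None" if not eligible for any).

Supplemental Life Insurance — status part-time ✗ (requires full-time) → not eligible.
Mental Health Benefit — age 37 ≥ 18 ✓ → eligible.
Identity Protection Plan — service 4 years ≥ 2 months (≈60 days) ✓ → eligible.
Spot Bonus Program — status part-time ✗ (requires full-time or temporary) → not eligible.

Mental Health Benefit, Identity Protection Plan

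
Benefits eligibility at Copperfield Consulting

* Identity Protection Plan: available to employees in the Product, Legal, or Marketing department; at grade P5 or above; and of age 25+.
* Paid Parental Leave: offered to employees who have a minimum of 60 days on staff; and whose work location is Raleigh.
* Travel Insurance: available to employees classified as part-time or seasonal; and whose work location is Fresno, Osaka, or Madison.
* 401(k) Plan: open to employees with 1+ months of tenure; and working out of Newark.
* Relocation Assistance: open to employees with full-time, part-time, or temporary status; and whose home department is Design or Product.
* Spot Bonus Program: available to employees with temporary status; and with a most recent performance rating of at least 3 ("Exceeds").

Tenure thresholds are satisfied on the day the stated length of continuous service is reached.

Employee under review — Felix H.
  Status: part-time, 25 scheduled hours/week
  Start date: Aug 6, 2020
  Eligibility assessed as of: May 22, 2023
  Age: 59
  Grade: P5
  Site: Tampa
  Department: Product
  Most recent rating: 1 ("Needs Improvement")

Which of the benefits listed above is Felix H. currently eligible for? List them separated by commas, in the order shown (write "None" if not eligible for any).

Identity Protection Plan, Relocation Assistance

Service from Aug 6, 2020 to May 22, 2023: 1019 days.
Identity Protection Plan — dept Product ✓; grade P5 ≥ P5 ✓; age 59 ≥ 25 ✓ → eligible.
Paid Parental Leave — service 1019 days ≥ 60 days ✓; site Tampa ✗ (not Raleigh) → not eligible.
Travel Insurance — status part-time ✓; site Tampa ✗ (not Fresno, Osaka, or Madison) → not eligible.
401(k) Plan — service 1019 days ≥ 1 month (≈30 days) ✓; site Tampa ✗ (not Newark) → not eligible.
Relocation Assistance — status part-time ✓; dept Product ✓ → eligible.
Spot Bonus Program — status part-time ✗ (requires temporary) → not eligible.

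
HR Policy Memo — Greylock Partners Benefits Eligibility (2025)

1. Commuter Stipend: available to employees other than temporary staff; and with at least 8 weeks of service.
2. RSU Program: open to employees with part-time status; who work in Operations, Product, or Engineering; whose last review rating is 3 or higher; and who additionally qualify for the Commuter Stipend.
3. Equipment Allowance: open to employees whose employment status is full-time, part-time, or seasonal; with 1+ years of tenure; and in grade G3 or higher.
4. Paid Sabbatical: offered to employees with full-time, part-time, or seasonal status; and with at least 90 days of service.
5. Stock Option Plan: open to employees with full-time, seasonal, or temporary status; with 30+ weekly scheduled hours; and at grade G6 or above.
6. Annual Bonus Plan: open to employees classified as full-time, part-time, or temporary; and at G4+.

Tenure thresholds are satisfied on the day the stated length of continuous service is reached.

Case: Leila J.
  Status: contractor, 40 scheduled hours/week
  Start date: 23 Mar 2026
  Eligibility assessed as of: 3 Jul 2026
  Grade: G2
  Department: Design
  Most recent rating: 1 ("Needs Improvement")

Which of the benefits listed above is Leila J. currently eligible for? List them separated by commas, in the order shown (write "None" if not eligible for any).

Commuter Stipend

Service from 23 Mar 2026 to 3 Jul 2026: 102 days.
Commuter Stipend — status contractor ✓ (not excluded); service 102 days ≥ 8 weeks (≈56 days) ✓ → eligible.
RSU Program — status contractor ✗ (requires part-time) → not eligible.
Equipment Allowance — status contractor ✗ (requires full-time, part-time, or seasonal) → not eligible.
Paid Sabbatical — status contractor ✗ (requires full-time, part-time, or seasonal) → not eligible.
Stock Option Plan — status contractor ✗ (requires full-time, seasonal, or temporary) → not eligible.
Annual Bonus Plan — status contractor ✗ (requires full-time, part-time, or temporary) → not eligible.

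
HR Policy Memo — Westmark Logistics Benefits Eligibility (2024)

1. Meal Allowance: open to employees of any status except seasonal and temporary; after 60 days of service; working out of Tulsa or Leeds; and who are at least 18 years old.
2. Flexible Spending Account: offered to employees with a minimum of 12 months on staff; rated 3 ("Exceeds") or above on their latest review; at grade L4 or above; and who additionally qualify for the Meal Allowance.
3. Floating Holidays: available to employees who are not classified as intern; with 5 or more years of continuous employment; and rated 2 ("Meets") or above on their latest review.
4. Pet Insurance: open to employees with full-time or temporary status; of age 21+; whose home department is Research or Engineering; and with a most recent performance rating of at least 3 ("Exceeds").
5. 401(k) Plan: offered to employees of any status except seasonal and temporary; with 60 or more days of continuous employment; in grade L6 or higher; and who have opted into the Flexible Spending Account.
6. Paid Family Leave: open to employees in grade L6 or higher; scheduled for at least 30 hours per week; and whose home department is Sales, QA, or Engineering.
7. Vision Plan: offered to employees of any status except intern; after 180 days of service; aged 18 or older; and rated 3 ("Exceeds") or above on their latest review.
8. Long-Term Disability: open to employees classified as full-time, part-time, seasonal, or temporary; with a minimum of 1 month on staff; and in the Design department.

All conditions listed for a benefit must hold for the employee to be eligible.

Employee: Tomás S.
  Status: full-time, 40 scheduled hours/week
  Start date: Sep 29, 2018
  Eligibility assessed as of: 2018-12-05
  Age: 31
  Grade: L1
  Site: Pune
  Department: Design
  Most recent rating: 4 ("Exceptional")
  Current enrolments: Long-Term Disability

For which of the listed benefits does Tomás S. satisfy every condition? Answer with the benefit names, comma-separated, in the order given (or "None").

Long-Term Disability

Service from Sep 29, 2018 to 2018-12-05: 67 days.
Meal Allowance — status full-time ✓ (not excluded); service 67 days ≥ 60 days ✓; site Pune ✗ (not Tulsa or Leeds) → not eligible.
Flexible Spending Account — service 67 days < 12 months (≈360 days) ✗ → not eligible.
Floating Holidays — status full-time ✓ (not excluded); service 67 days < 5 years (≈1825 days) ✗ → not eligible.
Pet Insurance — status full-time ✓; age 31 ≥ 21 ✓; dept Design ✗ → not eligible.
401(k) Plan — status full-time ✓ (not excluded); service 67 days ≥ 60 days ✓; grade L1 < L6 ✗ → not eligible.
Paid Family Leave — grade L1 < L6 ✗ → not eligible.
Vision Plan — status full-time ✓ (not excluded); service 67 days < 180 days ✗ → not eligible.
Long-Term Disability — status full-time ✓; service 67 days ≥ 1 month (≈30 days) ✓; dept Design ✓ → eligible.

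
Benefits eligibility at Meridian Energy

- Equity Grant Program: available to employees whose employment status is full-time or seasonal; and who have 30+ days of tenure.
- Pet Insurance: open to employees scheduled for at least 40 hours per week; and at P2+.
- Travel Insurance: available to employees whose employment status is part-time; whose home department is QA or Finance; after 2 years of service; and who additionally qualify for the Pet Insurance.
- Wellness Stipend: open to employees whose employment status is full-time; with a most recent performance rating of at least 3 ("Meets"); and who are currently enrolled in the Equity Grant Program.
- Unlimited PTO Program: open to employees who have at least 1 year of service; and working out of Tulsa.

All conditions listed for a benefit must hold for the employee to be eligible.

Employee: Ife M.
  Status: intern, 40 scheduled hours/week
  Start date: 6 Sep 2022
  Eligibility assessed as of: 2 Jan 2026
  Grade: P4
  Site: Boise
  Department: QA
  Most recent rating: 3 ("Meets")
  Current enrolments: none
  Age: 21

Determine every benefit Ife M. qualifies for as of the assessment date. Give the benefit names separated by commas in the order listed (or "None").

Pet Insurance

Service from 6 Sep 2022 to 2 Jan 2026: 1214 days.
Equity Grant Program — status intern ✗ (requires full-time or seasonal) → not eligible.
Pet Insurance — 40 hrs/wk ≥ 40 ✓; grade P4 ≥ P2 ✓ → eligible.
Travel Insurance — status intern ✗ (requires part-time) → not eligible.
Wellness Stipend — status intern ✗ (requires full-time) → not eligible.
Unlimited PTO Program — service 1214 days ≥ 1 year (≈365 days) ✓; site Boise ✗ (not Tulsa) → not eligible.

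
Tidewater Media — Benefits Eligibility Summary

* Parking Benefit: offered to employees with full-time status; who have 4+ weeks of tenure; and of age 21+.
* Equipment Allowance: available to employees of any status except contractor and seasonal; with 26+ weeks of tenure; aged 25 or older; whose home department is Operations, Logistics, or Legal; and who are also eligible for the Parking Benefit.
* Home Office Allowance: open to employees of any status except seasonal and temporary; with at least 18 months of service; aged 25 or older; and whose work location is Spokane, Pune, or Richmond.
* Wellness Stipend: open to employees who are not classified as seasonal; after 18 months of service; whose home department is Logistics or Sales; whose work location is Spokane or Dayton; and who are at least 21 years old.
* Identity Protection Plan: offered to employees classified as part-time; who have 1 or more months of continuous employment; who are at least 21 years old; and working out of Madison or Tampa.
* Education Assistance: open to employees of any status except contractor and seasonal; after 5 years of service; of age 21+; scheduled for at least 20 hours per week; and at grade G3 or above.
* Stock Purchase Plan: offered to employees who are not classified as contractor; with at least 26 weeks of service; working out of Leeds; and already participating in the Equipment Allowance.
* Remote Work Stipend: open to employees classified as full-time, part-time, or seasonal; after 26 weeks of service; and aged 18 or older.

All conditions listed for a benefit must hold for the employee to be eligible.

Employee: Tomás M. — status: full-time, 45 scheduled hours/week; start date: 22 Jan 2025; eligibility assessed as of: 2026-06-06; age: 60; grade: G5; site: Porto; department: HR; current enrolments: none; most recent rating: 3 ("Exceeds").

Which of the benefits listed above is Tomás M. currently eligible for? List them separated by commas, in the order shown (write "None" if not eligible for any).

Parking Benefit, Remote Work Stipend

Service from 22 Jan 2025 to 2026-06-06: 500 days.
Parking Benefit — status full-time ✓; service 500 days ≥ 4 weeks (≈28 days) ✓; age 60 ≥ 21 ✓ → eligible.
Equipment Allowance — status full-time ✓ (not excluded); service 500 days ≥ 26 weeks (≈182 days) ✓; age 60 ≥ 25 ✓; dept HR ✗ → not eligible.
Home Office Allowance — status full-time ✓ (not excluded); service 500 days < 18 months (≈540 days) ✗ → not eligible.
Wellness Stipend — status full-time ✓ (not excluded); service 500 days < 18 months (≈540 days) ✗ → not eligible.
Identity Protection Plan — status full-time ✗ (requires part-time) → not eligible.
Education Assistance — status full-time ✓ (not excluded); service 500 days < 5 years (≈1825 days) ✗ → not eligible.
Stock Purchase Plan — status full-time ✓ (not excluded); service 500 days ≥ 26 weeks (≈182 days) ✓; site Porto ✗ (not Leeds) → not eligible.
Remote Work Stipend — status full-time ✓; service 500 days ≥ 26 weeks (≈182 days) ✓; age 60 ≥ 18 ✓ → eligible.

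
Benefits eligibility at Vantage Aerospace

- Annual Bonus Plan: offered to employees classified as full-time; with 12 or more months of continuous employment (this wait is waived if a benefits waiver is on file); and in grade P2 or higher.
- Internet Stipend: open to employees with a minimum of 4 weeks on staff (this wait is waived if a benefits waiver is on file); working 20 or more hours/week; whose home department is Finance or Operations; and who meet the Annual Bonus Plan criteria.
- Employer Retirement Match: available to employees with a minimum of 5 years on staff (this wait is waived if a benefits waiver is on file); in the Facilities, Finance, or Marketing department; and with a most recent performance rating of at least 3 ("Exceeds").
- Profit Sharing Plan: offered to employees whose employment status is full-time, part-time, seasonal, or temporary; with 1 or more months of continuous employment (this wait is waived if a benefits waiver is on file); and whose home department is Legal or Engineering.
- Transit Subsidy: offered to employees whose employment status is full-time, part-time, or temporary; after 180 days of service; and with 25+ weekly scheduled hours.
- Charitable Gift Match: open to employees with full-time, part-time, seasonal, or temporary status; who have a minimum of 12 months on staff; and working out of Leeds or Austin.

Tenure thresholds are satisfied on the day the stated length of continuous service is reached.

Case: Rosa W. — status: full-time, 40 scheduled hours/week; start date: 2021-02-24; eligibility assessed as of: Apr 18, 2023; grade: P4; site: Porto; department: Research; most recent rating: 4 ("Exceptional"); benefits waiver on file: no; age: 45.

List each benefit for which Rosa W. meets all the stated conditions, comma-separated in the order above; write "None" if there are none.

Service from 2021-02-24 to Apr 18, 2023: 783 days.
Annual Bonus Plan — status full-time ✓; no waiver, service 783 days ≥ 12 months (≈360 days) ✓; grade P4 ≥ P2 ✓ → eligible.
Internet Stipend — no waiver, service 783 days ≥ 4 weeks (≈28 days) ✓; 40 hrs/wk ≥ 20 ✓; dept Research ✗ → not eligible.
Employer Retirement Match — no waiver, service 783 days < 5 years (≈1825 days) ✗ → not eligible.
Profit Sharing Plan — status full-time ✓; no waiver, service 783 days ≥ 1 month (≈30 days) ✓; dept Research ✗ → not eligible.
Transit Subsidy — status full-time ✓; service 783 days ≥ 180 days ✓; 40 hrs/wk ≥ 25 ✓ → eligible.
Charitable Gift Match — status full-time ✓; service 783 days ≥ 12 months (≈360 days) ✓; site Porto ✗ (not Leeds or Austin) → not eligible.

Annual Bonus Plan, Transit Subsidy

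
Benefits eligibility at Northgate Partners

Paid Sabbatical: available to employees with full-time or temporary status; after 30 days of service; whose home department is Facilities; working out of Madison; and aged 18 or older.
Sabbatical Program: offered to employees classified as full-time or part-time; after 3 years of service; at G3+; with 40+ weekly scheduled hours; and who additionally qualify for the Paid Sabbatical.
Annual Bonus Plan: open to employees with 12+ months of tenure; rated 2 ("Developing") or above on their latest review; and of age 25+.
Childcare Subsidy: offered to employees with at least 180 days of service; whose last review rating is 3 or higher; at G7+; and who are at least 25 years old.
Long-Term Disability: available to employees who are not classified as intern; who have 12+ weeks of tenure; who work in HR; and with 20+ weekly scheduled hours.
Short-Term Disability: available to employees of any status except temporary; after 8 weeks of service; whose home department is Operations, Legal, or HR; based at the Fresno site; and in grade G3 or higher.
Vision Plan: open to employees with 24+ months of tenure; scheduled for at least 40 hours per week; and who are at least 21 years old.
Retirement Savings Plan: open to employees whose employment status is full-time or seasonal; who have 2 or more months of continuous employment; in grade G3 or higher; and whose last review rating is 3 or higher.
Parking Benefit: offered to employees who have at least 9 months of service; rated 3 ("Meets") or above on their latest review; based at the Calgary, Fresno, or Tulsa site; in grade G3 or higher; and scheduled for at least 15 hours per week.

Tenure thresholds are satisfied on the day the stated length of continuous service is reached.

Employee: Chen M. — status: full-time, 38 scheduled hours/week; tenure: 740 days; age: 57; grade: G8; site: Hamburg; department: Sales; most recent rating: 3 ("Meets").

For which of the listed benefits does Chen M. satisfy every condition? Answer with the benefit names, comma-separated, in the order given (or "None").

Annual Bonus Plan, Childcare Subsidy, Retirement Savings Plan

Paid Sabbatical — status full-time ✓; service 740 days ≥ 30 days ✓; dept Sales ✗ → not eligible.
Sabbatical Program — status full-time ✓; service 740 days < 3 years (≈1095 days) ✗ → not eligible.
Annual Bonus Plan — service 740 days ≥ 12 months (≈360 days) ✓; rating 3 ≥ 2 ✓; age 57 ≥ 25 ✓ → eligible.
Childcare Subsidy — service 740 days ≥ 180 days ✓; rating 3 ≥ 3 ✓; grade G8 ≥ G7 ✓; age 57 ≥ 25 ✓ → eligible.
Long-Term Disability — status full-time ✓ (not excluded); service 740 days ≥ 12 weeks (≈84 days) ✓; dept Sales ✗ → not eligible.
Short-Term Disability — status full-time ✓ (not excluded); service 740 days ≥ 8 weeks (≈56 days) ✓; dept Sales ✗ → not eligible.
Vision Plan — service 740 days ≥ 24 months (≈720 days) ✓; 38 hrs/wk < 40 ✗ → not eligible.
Retirement Savings Plan — status full-time ✓; service 740 days ≥ 2 months (≈60 days) ✓; grade G8 ≥ G3 ✓; rating 3 ≥ 3 ✓ → eligible.
Parking Benefit — service 740 days ≥ 9 months (≈270 days) ✓; rating 3 ≥ 3 ✓; site Hamburg ✗ (not Calgary, Fresno, or Tulsa) → not eligible.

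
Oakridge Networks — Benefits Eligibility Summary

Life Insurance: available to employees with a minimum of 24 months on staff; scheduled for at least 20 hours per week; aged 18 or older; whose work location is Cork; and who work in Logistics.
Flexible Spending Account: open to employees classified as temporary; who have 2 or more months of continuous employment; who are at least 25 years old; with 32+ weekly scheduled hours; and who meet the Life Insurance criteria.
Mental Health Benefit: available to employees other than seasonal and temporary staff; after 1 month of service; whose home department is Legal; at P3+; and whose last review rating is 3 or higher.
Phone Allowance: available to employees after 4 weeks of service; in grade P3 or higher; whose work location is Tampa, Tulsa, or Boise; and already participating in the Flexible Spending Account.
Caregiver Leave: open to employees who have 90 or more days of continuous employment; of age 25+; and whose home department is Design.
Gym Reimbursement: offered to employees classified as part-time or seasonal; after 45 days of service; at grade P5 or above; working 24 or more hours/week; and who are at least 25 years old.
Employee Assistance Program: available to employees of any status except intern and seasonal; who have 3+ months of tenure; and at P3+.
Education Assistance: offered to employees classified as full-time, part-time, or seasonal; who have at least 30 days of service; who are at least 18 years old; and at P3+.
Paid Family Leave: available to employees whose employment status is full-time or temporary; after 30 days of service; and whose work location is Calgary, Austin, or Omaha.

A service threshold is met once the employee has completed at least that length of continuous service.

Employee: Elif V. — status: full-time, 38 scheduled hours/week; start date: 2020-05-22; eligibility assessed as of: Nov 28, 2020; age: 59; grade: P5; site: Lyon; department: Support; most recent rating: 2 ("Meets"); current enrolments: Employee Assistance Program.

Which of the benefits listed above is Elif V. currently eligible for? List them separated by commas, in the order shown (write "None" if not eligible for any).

Employee Assistance Program, Education Assistance

Service from 2020-05-22 to Nov 28, 2020: 190 days.
Life Insurance — service 190 days < 24 months (≈720 days) ✗ → not eligible.
Flexible Spending Account — status full-time ✗ (requires temporary) → not eligible.
Mental Health Benefit — status full-time ✓ (not excluded); service 190 days ≥ 1 month (≈30 days) ✓; dept Support ✗ → not eligible.
Phone Allowance — service 190 days ≥ 4 weeks (≈28 days) ✓; grade P5 ≥ P3 ✓; site Lyon ✗ (not Tampa, Tulsa, or Boise) → not eligible.
Caregiver Leave — service 190 days ≥ 90 days ✓; age 59 ≥ 25 ✓; dept Support ✗ → not eligible.
Gym Reimbursement — status full-time ✗ (requires part-time or seasonal) → not eligible.
Employee Assistance Program — status full-time ✓ (not excluded); service 190 days ≥ 3 months (≈90 days) ✓; grade P5 ≥ P3 ✓ → eligible.
Education Assistance — status full-time ✓; service 190 days ≥ 30 days ✓; age 59 ≥ 18 ✓; grade P5 ≥ P3 ✓ → eligible.
Paid Family Leave — status full-time ✓; service 190 days ≥ 30 days ✓; site Lyon ✗ (not Calgary, Austin, or Omaha) → not eligible.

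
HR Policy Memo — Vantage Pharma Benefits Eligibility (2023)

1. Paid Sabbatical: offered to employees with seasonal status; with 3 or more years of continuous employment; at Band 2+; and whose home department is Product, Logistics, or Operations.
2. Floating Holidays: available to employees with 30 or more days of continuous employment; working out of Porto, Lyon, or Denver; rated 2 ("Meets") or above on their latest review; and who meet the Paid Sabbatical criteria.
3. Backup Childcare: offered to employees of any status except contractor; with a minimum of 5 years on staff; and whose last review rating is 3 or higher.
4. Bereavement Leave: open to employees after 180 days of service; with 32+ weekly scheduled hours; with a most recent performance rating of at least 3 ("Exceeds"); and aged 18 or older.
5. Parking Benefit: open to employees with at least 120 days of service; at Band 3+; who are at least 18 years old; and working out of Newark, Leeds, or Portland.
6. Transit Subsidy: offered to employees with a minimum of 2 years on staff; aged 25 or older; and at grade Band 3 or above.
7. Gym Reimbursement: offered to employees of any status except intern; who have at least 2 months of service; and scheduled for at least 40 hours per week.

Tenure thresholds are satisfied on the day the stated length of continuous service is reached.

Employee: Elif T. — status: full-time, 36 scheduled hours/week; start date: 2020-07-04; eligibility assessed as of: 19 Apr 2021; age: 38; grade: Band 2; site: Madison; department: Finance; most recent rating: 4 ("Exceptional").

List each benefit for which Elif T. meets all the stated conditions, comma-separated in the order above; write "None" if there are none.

Bereavement Leave

Service from 2020-07-04 to 19 Apr 2021: 289 days.
Paid Sabbatical — status full-time ✗ (requires seasonal) → not eligible.
Floating Holidays — service 289 days ≥ 30 days ✓; site Madison ✗ (not Porto, Lyon, or Denver) → not eligible.
Backup Childcare — status full-time ✓ (not excluded); service 289 days < 5 years (≈1825 days) ✗ → not eligible.
Bereavement Leave — service 289 days ≥ 180 days ✓; 36 hrs/wk ≥ 32 ✓; rating 4 ≥ 3 ✓; age 38 ≥ 18 ✓ → eligible.
Parking Benefit — service 289 days ≥ 120 days ✓; grade Band 2 < Band 3 ✗ → not eligible.
Transit Subsidy — service 289 days < 2 years (≈730 days) ✗ → not eligible.
Gym Reimbursement — status full-time ✓ (not excluded); service 289 days ≥ 2 months (≈60 days) ✓; 36 hrs/wk < 40 ✗ → not eligible.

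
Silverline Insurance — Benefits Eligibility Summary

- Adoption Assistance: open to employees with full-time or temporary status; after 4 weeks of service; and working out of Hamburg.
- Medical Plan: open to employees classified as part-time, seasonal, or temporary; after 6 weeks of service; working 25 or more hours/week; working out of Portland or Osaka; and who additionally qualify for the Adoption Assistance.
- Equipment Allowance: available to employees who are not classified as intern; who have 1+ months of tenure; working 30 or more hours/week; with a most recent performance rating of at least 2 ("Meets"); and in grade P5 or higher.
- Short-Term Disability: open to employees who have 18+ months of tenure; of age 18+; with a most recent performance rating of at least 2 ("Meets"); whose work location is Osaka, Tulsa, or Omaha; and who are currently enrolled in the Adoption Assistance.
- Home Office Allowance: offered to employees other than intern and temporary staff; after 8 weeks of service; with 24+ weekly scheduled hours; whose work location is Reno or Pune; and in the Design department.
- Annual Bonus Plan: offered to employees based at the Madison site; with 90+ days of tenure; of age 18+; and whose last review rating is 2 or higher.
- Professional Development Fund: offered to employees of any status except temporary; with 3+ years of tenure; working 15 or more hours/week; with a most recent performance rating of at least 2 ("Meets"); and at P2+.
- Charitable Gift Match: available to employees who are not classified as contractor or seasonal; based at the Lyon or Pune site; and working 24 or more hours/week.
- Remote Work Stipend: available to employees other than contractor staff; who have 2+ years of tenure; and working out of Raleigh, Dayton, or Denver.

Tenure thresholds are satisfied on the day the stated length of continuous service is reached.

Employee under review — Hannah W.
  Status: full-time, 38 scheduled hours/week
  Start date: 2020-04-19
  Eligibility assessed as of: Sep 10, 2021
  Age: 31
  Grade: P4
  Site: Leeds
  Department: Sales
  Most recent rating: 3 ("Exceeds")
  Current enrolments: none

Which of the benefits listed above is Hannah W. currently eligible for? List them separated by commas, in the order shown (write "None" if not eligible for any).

None

Service from 2020-04-19 to Sep 10, 2021: 509 days.
Adoption Assistance — status full-time ✓; service 509 days ≥ 4 weeks (≈28 days) ✓; site Leeds ✗ (not Hamburg) → not eligible.
Medical Plan — status full-time ✗ (requires part-time, seasonal, or temporary) → not eligible.
Equipment Allowance — status full-time ✓ (not excluded); service 509 days ≥ 1 month (≈30 days) ✓; 38 hrs/wk ≥ 30 ✓; rating 3 ≥ 2 ✓; grade P4 < P5 ✗ → not eligible.
Short-Term Disability — service 509 days < 18 months (≈540 days) ✗ → not eligible.
Home Office Allowance — status full-time ✓ (not excluded); service 509 days ≥ 8 weeks (≈56 days) ✓; 38 hrs/wk ≥ 24 ✓; site Leeds ✗ (not Reno or Pune) → not eligible.
Annual Bonus Plan — site Leeds ✗ (not Madison) → not eligible.
Professional Development Fund — status full-time ✓ (not excluded); service 509 days < 3 years (≈1095 days) ✗ → not eligible.
Charitable Gift Match — status full-time ✓ (not excluded); site Leeds ✗ (not Lyon or Pune) → not eligible.
Remote Work Stipend — status full-time ✓ (not excluded); service 509 days < 2 years (≈730 days) ✗ → not eligible.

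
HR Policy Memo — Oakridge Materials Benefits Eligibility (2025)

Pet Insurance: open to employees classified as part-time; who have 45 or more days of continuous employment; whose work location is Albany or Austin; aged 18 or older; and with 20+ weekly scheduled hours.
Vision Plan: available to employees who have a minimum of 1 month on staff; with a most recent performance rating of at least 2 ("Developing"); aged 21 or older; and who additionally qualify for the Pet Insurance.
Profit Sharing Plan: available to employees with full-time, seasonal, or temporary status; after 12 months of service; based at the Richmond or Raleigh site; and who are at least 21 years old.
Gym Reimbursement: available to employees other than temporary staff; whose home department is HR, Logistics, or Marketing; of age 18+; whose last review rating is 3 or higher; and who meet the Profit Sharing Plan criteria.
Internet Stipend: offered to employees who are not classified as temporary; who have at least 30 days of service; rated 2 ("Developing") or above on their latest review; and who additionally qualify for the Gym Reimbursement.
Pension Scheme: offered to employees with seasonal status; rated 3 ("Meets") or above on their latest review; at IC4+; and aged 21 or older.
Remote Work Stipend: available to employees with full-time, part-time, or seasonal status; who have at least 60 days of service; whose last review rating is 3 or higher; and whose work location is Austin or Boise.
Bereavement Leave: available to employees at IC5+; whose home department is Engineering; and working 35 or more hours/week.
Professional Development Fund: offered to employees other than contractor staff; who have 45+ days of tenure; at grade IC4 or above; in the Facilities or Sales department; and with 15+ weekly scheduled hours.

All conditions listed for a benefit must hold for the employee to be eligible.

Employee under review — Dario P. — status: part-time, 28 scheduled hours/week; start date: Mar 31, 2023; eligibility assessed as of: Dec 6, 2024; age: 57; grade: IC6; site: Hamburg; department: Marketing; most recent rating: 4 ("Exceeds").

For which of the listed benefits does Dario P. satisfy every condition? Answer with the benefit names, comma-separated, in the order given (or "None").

None

Service from Mar 31, 2023 to Dec 6, 2024: 616 days.
Pet Insurance — status part-time ✓; service 616 days ≥ 45 days ✓; site Hamburg ✗ (not Albany or Austin) → not eligible.
Vision Plan — service 616 days ≥ 1 month (≈30 days) ✓; rating 4 ≥ 2 ✓; age 57 ≥ 21 ✓; not eligible for Pet Insurance ✗ → not eligible.
Profit Sharing Plan — status part-time ✗ (requires full-time, seasonal, or temporary) → not eligible.
Gym Reimbursement — status part-time ✓ (not excluded); dept Marketing ✓; age 57 ≥ 18 ✓; rating 4 ≥ 3 ✓; not eligible for Profit Sharing Plan ✗ → not eligible.
Internet Stipend — status part-time ✓ (not excluded); service 616 days ≥ 30 days ✓; rating 4 ≥ 2 ✓; not eligible for Gym Reimbursement ✗ → not eligible.
Pension Scheme — status part-time ✗ (requires seasonal) → not eligible.
Remote Work Stipend — status part-time ✓; service 616 days ≥ 60 days ✓; rating 4 ≥ 3 ✓; site Hamburg ✗ (not Austin or Boise) → not eligible.
Bereavement Leave — grade IC6 ≥ IC5 ✓; dept Marketing ✗ → not eligible.
Professional Development Fund — status part-time ✓ (not excluded); service 616 days ≥ 45 days ✓; grade IC6 ≥ IC4 ✓; dept Marketing ✗ → not eligible.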